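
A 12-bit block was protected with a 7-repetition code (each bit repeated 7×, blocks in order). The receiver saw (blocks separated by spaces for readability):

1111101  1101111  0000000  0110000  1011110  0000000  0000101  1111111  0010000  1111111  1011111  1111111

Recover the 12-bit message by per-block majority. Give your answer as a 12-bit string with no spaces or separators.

Block 1 (1111101): 6 ones → 1
Block 2 (1101111): 6 ones → 1
Block 3 (0000000): 0 ones → 0
Block 4 (0110000): 2 ones → 0
Block 5 (1011110): 5 ones → 1
Block 6 (0000000): 0 ones → 0
Block 7 (0000101): 2 ones → 0
Block 8 (1111111): 7 ones → 1
Block 9 (0010000): 1 one → 0
Block 10 (1111111): 7 ones → 1
Block 11 (1011111): 6 ones → 1
Block 12 (1111111): 7 ones → 1

110010010111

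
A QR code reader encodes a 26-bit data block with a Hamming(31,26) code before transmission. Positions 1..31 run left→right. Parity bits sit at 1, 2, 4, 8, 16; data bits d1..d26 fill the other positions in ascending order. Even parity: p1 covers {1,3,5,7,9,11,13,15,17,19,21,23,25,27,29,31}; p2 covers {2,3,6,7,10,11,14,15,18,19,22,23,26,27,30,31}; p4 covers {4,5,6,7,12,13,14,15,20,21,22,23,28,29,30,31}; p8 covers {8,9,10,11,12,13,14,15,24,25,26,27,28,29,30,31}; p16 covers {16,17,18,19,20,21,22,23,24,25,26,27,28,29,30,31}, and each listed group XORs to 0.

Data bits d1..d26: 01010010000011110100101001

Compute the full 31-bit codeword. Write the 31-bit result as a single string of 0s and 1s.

Place data at non-parity positions: p1 p2 0 p4 1 0 1 p8 0 0 1 0 0 0 0 p16 0 1 1 1 1 0 1 0 0 1 0 1 0 0 1
p1 (pos 1,3,5,7,9,11,13,15,17,19,21,23,25,27,29,31): XOR of data positions = 0⊕1⊕1⊕0⊕1⊕0⊕0⊕0⊕1⊕1⊕1⊕0⊕0⊕0⊕1 = 1
p2 (pos 2,3,6,7,10,11,14,15,18,19,22,23,26,27,30,31): XOR of data positions = 0⊕0⊕1⊕0⊕1⊕0⊕0⊕1⊕1⊕0⊕1⊕1⊕0⊕0⊕1 = 1
p4 (pos 4,5,6,7,12,13,14,15,20,21,22,23,28,29,30,31): XOR of data positions = 1⊕0⊕1⊕0⊕0⊕0⊕0⊕1⊕1⊕0⊕1⊕1⊕0⊕0⊕1 = 1
p8 (pos 8,9,10,11,12,13,14,15,24,25,26,27,28,29,30,31): XOR of data positions = 0⊕0⊕1⊕0⊕0⊕0⊕0⊕0⊕0⊕1⊕0⊕1⊕0⊕0⊕1 = 0
p16 (pos 16,17,18,19,20,21,22,23,24,25,26,27,28,29,30,31): XOR of data positions = 0⊕1⊕1⊕1⊕1⊕0⊕1⊕0⊕0⊕1⊕0⊕1⊕0⊕0⊕1 = 0
Codeword: 1101101000100000011110100101001

1101101000100000011110100101001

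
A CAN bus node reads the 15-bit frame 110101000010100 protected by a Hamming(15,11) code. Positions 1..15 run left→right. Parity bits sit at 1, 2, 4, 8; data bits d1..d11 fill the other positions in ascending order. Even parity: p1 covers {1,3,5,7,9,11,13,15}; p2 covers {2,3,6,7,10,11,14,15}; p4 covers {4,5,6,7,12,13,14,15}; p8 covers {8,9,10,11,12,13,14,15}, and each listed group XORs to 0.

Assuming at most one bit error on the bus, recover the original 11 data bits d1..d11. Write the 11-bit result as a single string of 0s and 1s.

00110010100

s1 (pos 1,3,5,7,9,11,13,15): 1⊕0⊕0⊕0⊕0⊕1⊕1⊕0 = 1
s2 (pos 2,3,6,7,10,11,14,15): 1⊕0⊕1⊕0⊕0⊕1⊕0⊕0 = 1
s4 (pos 4,5,6,7,12,13,14,15): 1⊕0⊕1⊕0⊕0⊕1⊕0⊕0 = 1
s8 (pos 8,9,10,11,12,13,14,15): 0⊕0⊕0⊕1⊕0⊕1⊕0⊕0 = 0
Syndrome s8…s1 = 0111 → error at position 7.
Flip position 7: 110101000010100 → 110101100010100
Read data bits from positions 3,5,6,7,9,10,11,12,13,14,15: 00110010100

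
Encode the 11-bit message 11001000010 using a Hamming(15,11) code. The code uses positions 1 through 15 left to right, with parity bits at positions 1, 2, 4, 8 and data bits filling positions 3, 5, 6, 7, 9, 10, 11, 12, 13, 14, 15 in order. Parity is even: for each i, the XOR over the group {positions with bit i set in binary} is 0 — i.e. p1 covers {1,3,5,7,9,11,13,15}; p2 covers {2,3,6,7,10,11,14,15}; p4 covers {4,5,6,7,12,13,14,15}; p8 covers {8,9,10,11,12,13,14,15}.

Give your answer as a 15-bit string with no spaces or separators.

101010001000010

Place data at non-parity positions: p1 p2 1 p4 1 0 0 p8 1 0 0 0 0 1 0
p1 (pos 1,3,5,7,9,11,13,15): XOR of data positions = 1⊕1⊕0⊕1⊕0⊕0⊕0 = 1
p2 (pos 2,3,6,7,10,11,14,15): XOR of data positions = 1⊕0⊕0⊕0⊕0⊕1⊕0 = 0
p4 (pos 4,5,6,7,12,13,14,15): XOR of data positions = 1⊕0⊕0⊕0⊕0⊕1⊕0 = 0
p8 (pos 8,9,10,11,12,13,14,15): XOR of data positions = 1⊕0⊕0⊕0⊕0⊕1⊕0 = 0
Codeword: 101010001000010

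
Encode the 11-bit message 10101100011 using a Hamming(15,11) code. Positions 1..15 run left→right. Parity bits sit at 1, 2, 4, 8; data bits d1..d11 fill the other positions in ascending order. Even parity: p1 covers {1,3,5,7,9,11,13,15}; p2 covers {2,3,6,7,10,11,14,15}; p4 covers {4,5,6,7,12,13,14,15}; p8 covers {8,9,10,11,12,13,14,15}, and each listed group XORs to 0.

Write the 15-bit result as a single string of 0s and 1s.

111101001100011

Place data at non-parity positions: p1 p2 1 p4 0 1 0 p8 1 1 0 0 0 1 1
p1 (pos 1,3,5,7,9,11,13,15): XOR of data positions = 1⊕0⊕0⊕1⊕0⊕0⊕1 = 1
p2 (pos 2,3,6,7,10,11,14,15): XOR of data positions = 1⊕1⊕0⊕1⊕0⊕1⊕1 = 1
p4 (pos 4,5,6,7,12,13,14,15): XOR of data positions = 0⊕1⊕0⊕0⊕0⊕1⊕1 = 1
p8 (pos 8,9,10,11,12,13,14,15): XOR of data positions = 1⊕1⊕0⊕0⊕0⊕1⊕1 = 0
Codeword: 111101001100011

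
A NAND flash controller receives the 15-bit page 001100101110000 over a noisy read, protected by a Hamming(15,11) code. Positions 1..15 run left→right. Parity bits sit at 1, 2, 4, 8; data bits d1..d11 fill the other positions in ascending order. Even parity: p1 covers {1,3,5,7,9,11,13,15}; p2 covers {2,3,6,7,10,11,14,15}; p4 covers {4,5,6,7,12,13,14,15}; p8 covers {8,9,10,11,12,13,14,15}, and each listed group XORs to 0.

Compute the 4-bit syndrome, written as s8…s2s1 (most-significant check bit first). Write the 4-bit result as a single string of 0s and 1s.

s1 (pos 1,3,5,7,9,11,13,15): 0⊕1⊕0⊕1⊕1⊕1⊕0⊕0 = 0
s2 (pos 2,3,6,7,10,11,14,15): 0⊕1⊕0⊕1⊕1⊕1⊕0⊕0 = 0
s4 (pos 4,5,6,7,12,13,14,15): 1⊕0⊕0⊕1⊕0⊕0⊕0⊕0 = 0
s8 (pos 8,9,10,11,12,13,14,15): 0⊕1⊕1⊕1⊕0⊕0⊕0⊕0 = 1
Syndrome s8…s1 = 1000 → error at position 8.

1000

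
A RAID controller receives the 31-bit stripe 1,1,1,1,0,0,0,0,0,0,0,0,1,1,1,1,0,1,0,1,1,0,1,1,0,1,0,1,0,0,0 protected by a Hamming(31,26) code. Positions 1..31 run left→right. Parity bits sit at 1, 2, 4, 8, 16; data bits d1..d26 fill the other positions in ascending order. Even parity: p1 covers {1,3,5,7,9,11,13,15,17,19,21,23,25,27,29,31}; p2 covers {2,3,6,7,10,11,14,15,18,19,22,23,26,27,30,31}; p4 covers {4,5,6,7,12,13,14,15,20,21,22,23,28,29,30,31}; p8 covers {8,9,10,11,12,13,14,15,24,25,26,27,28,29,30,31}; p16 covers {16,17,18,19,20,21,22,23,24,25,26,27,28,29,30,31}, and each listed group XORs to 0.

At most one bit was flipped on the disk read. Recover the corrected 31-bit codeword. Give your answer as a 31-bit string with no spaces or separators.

1011000000001111010110110101000

s1 (pos 1,3,5,7,9,11,13,15,17,19,21,23,25,27,29,31): 1⊕1⊕0⊕0⊕0⊕0⊕1⊕1⊕0⊕0⊕1⊕1⊕0⊕0⊕0⊕0 = 0
s2 (pos 2,3,6,7,10,11,14,15,18,19,22,23,26,27,30,31): 1⊕1⊕0⊕0⊕0⊕0⊕1⊕1⊕1⊕0⊕0⊕1⊕1⊕0⊕0⊕0 = 1
s4 (pos 4,5,6,7,12,13,14,15,20,21,22,23,28,29,30,31): 1⊕0⊕0⊕0⊕0⊕1⊕1⊕1⊕1⊕1⊕0⊕1⊕1⊕0⊕0⊕0 = 0
s8 (pos 8,9,10,11,12,13,14,15,24,25,26,27,28,29,30,31): 0⊕0⊕0⊕0⊕0⊕1⊕1⊕1⊕1⊕0⊕1⊕0⊕1⊕0⊕0⊕0 = 0
s16 (pos 16,17,18,19,20,21,22,23,24,25,26,27,28,29,30,31): 1⊕0⊕1⊕0⊕1⊕1⊕0⊕1⊕1⊕0⊕1⊕0⊕1⊕0⊕0⊕0 = 0
Syndrome s16…s1 = 00010 → error at position 2.
Flip position 2: 1111000000001111010110110101000 → 1011000000001111010110110101000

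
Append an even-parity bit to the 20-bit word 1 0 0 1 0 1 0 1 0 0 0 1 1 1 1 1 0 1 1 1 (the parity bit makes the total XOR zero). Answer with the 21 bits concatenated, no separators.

XOR of the 20 data bits: 1⊕0⊕0⊕1⊕0⊕1⊕0⊕1⊕0⊕0⊕0⊕1⊕1⊕1⊕1⊕1⊕0⊕1⊕1⊕1 = 0
Parity bit = 0 (so all 21 bits XOR to 0).

100101010001111101110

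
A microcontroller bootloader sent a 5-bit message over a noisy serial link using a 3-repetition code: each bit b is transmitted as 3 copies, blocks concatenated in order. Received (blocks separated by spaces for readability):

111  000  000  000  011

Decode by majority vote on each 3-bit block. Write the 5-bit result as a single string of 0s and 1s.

10001

Block 1 (111): 3 ones → 1
Block 2 (000): 0 ones → 0
Block 3 (000): 0 ones → 0
Block 4 (000): 0 ones → 0
Block 5 (011): 2 ones → 1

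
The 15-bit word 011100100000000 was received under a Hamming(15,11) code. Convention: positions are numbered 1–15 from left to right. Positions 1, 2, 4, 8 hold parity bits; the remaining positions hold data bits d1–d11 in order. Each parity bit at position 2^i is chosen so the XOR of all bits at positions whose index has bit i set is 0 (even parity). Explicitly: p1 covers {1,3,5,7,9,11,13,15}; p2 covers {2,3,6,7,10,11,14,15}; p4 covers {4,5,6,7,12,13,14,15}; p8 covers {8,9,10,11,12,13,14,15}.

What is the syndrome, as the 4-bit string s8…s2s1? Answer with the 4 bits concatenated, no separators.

0010

s1 (pos 1,3,5,7,9,11,13,15): 0⊕1⊕0⊕1⊕0⊕0⊕0⊕0 = 0
s2 (pos 2,3,6,7,10,11,14,15): 1⊕1⊕0⊕1⊕0⊕0⊕0⊕0 = 1
s4 (pos 4,5,6,7,12,13,14,15): 1⊕0⊕0⊕1⊕0⊕0⊕0⊕0 = 0
s8 (pos 8,9,10,11,12,13,14,15): 0⊕0⊕0⊕0⊕0⊕0⊕0⊕0 = 0
Syndrome s8…s1 = 0010 → error at position 2.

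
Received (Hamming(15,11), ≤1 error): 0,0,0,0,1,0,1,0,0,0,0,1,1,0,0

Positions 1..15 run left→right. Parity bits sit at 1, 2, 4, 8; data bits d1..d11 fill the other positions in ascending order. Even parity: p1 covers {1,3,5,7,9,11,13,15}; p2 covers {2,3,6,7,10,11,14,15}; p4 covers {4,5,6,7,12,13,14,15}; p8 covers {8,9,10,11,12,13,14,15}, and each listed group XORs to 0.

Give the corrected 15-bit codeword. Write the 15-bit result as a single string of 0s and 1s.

001010100001100

s1 (pos 1,3,5,7,9,11,13,15): 0⊕0⊕1⊕1⊕0⊕0⊕1⊕0 = 1
s2 (pos 2,3,6,7,10,11,14,15): 0⊕0⊕0⊕1⊕0⊕0⊕0⊕0 = 1
s4 (pos 4,5,6,7,12,13,14,15): 0⊕1⊕0⊕1⊕1⊕1⊕0⊕0 = 0
s8 (pos 8,9,10,11,12,13,14,15): 0⊕0⊕0⊕0⊕1⊕1⊕0⊕0 = 0
Syndrome s8…s1 = 0011 → error at position 3.
Flip position 3: 000010100001100 → 001010100001100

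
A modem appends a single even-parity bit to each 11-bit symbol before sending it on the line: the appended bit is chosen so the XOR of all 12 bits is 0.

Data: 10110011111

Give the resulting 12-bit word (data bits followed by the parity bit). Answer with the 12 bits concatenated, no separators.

XOR of the 11 data bits: 1⊕0⊕1⊕1⊕0⊕0⊕1⊕1⊕1⊕1⊕1 = 0
Parity bit = 0 (so all 12 bits XOR to 0).

101100111110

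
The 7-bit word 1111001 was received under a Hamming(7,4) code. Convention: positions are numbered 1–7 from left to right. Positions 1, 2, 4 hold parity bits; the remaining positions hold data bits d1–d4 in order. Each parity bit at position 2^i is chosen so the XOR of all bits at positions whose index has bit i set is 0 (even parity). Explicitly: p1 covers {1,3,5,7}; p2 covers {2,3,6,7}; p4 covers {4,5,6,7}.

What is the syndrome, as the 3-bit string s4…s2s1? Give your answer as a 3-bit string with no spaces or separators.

011

s1 (pos 1,3,5,7): 1⊕1⊕0⊕1 = 1
s2 (pos 2,3,6,7): 1⊕1⊕0⊕1 = 1
s4 (pos 4,5,6,7): 1⊕0⊕0⊕1 = 0
Syndrome s4…s1 = 011 → error at position 3.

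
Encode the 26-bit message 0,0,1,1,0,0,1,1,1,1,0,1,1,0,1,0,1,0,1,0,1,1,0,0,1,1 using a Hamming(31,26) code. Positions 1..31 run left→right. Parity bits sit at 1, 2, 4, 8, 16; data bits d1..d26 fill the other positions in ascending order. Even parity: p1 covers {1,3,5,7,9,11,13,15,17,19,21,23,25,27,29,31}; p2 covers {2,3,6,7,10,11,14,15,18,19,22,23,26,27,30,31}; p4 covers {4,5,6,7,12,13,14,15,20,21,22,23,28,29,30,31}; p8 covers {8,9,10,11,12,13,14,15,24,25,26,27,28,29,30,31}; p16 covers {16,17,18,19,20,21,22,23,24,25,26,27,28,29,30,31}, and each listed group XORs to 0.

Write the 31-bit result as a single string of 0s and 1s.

0001011100111101110101010110011

Place data at non-parity positions: p1 p2 0 p4 0 1 1 p8 0 0 1 1 1 1 0 p16 1 1 0 1 0 1 0 1 0 1 1 0 0 1 1
p1 (pos 1,3,5,7,9,11,13,15,17,19,21,23,25,27,29,31): XOR of data positions = 0⊕0⊕1⊕0⊕1⊕1⊕0⊕1⊕0⊕0⊕0⊕0⊕1⊕0⊕1 = 0
p2 (pos 2,3,6,7,10,11,14,15,18,19,22,23,26,27,30,31): XOR of data positions = 0⊕1⊕1⊕0⊕1⊕1⊕0⊕1⊕0⊕1⊕0⊕1⊕1⊕1⊕1 = 0
p4 (pos 4,5,6,7,12,13,14,15,20,21,22,23,28,29,30,31): XOR of data positions = 0⊕1⊕1⊕1⊕1⊕1⊕0⊕1⊕0⊕1⊕0⊕0⊕0⊕1⊕1 = 1
p8 (pos 8,9,10,11,12,13,14,15,24,25,26,27,28,29,30,31): XOR of data positions = 0⊕0⊕1⊕1⊕1⊕1⊕0⊕1⊕0⊕1⊕1⊕0⊕0⊕1⊕1 = 1
p16 (pos 16,17,18,19,20,21,22,23,24,25,26,27,28,29,30,31): XOR of data positions = 1⊕1⊕0⊕1⊕0⊕1⊕0⊕1⊕0⊕1⊕1⊕0⊕0⊕1⊕1 = 1
Codeword: 0001011100111101110101010110011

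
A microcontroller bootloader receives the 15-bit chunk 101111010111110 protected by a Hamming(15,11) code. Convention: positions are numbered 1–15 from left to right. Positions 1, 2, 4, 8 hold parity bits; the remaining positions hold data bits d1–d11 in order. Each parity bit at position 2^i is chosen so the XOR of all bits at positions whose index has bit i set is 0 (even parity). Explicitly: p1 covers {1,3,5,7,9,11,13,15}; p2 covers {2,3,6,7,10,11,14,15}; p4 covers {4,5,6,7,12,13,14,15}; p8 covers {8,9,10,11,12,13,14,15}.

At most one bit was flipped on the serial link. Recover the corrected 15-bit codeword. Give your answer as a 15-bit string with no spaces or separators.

s1 (pos 1,3,5,7,9,11,13,15): 1⊕1⊕1⊕0⊕0⊕1⊕1⊕0 = 1
s2 (pos 2,3,6,7,10,11,14,15): 0⊕1⊕1⊕0⊕1⊕1⊕1⊕0 = 1
s4 (pos 4,5,6,7,12,13,14,15): 1⊕1⊕1⊕0⊕1⊕1⊕1⊕0 = 0
s8 (pos 8,9,10,11,12,13,14,15): 1⊕0⊕1⊕1⊕1⊕1⊕1⊕0 = 0
Syndrome s8…s1 = 0011 → error at position 3.
Flip position 3: 101111010111110 → 100111010111110

100111010111110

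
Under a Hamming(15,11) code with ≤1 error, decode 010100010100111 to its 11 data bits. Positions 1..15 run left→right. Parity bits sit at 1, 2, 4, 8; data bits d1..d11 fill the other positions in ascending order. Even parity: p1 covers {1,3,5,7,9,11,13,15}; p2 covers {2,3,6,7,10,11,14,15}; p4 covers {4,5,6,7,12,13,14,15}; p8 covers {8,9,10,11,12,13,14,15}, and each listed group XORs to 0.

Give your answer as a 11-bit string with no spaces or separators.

s1 (pos 1,3,5,7,9,11,13,15): 0⊕0⊕0⊕0⊕0⊕0⊕1⊕1 = 0
s2 (pos 2,3,6,7,10,11,14,15): 1⊕0⊕0⊕0⊕1⊕0⊕1⊕1 = 0
s4 (pos 4,5,6,7,12,13,14,15): 1⊕0⊕0⊕0⊕0⊕1⊕1⊕1 = 0
s8 (pos 8,9,10,11,12,13,14,15): 1⊕0⊕1⊕0⊕0⊕1⊕1⊕1 = 1
Syndrome s8…s1 = 1000 → error at position 8.
Flip position 8: 010100010100111 → 010100000100111
Read data bits from positions 3,5,6,7,9,10,11,12,13,14,15: 00000100111

00000100111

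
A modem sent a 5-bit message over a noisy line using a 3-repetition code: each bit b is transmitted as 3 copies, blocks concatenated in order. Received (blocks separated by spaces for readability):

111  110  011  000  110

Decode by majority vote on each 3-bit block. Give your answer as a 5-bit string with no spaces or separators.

11101

Block 1 (111): 3 ones → 1
Block 2 (110): 2 ones → 1
Block 3 (011): 2 ones → 1
Block 4 (000): 0 ones → 0
Block 5 (110): 2 ones → 1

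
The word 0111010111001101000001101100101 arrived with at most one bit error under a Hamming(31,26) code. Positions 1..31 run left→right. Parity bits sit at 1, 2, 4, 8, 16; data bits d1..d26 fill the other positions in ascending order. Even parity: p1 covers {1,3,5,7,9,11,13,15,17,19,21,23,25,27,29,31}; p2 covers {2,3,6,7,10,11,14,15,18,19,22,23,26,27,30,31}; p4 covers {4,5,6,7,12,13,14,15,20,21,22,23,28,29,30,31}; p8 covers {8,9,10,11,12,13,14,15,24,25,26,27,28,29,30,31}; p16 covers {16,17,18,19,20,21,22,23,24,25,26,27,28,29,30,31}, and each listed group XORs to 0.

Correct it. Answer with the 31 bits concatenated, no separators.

0111010111001101000001101110101

s1 (pos 1,3,5,7,9,11,13,15,17,19,21,23,25,27,29,31): 0⊕1⊕0⊕0⊕1⊕0⊕1⊕0⊕0⊕0⊕0⊕1⊕1⊕0⊕1⊕1 = 1
s2 (pos 2,3,6,7,10,11,14,15,18,19,22,23,26,27,30,31): 1⊕1⊕1⊕0⊕1⊕0⊕1⊕0⊕0⊕0⊕1⊕1⊕1⊕0⊕0⊕1 = 1
s4 (pos 4,5,6,7,12,13,14,15,20,21,22,23,28,29,30,31): 1⊕0⊕1⊕0⊕0⊕1⊕1⊕0⊕0⊕0⊕1⊕1⊕0⊕1⊕0⊕1 = 0
s8 (pos 8,9,10,11,12,13,14,15,24,25,26,27,28,29,30,31): 1⊕1⊕1⊕0⊕0⊕1⊕1⊕0⊕0⊕1⊕1⊕0⊕0⊕1⊕0⊕1 = 1
s16 (pos 16,17,18,19,20,21,22,23,24,25,26,27,28,29,30,31): 1⊕0⊕0⊕0⊕0⊕0⊕1⊕1⊕0⊕1⊕1⊕0⊕0⊕1⊕0⊕1 = 1
Syndrome s16…s1 = 11011 → error at position 27.
Flip position 27: 0111010111001101000001101100101 → 0111010111001101000001101110101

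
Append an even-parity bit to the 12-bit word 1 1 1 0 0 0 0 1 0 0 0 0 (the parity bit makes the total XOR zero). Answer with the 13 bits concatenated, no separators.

XOR of the 12 data bits: 1⊕1⊕1⊕0⊕0⊕0⊕0⊕1⊕0⊕0⊕0⊕0 = 0
Parity bit = 0 (so all 13 bits XOR to 0).

1110000100000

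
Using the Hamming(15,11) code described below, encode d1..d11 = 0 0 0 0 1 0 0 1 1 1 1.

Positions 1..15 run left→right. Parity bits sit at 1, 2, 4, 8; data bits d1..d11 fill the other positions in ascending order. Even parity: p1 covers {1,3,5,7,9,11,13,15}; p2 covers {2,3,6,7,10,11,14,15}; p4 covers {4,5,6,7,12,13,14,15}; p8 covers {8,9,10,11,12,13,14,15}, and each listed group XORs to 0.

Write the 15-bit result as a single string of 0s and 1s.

Place data at non-parity positions: p1 p2 0 p4 0 0 0 p8 1 0 0 1 1 1 1
p1 (pos 1,3,5,7,9,11,13,15): XOR of data positions = 0⊕0⊕0⊕1⊕0⊕1⊕1 = 1
p2 (pos 2,3,6,7,10,11,14,15): XOR of data positions = 0⊕0⊕0⊕0⊕0⊕1⊕1 = 0
p4 (pos 4,5,6,7,12,13,14,15): XOR of data positions = 0⊕0⊕0⊕1⊕1⊕1⊕1 = 0
p8 (pos 8,9,10,11,12,13,14,15): XOR of data positions = 1⊕0⊕0⊕1⊕1⊕1⊕1 = 1
Codeword: 100000011001111

100000011001111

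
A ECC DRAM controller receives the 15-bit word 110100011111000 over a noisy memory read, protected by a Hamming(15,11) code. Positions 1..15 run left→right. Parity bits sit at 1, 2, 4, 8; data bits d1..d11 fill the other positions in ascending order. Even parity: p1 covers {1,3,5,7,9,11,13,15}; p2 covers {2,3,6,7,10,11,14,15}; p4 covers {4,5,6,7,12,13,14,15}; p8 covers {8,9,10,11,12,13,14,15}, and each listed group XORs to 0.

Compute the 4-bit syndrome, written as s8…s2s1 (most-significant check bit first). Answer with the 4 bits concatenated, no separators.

s1 (pos 1,3,5,7,9,11,13,15): 1⊕0⊕0⊕0⊕1⊕1⊕0⊕0 = 1
s2 (pos 2,3,6,7,10,11,14,15): 1⊕0⊕0⊕0⊕1⊕1⊕0⊕0 = 1
s4 (pos 4,5,6,7,12,13,14,15): 1⊕0⊕0⊕0⊕1⊕0⊕0⊕0 = 0
s8 (pos 8,9,10,11,12,13,14,15): 1⊕1⊕1⊕1⊕1⊕0⊕0⊕0 = 1
Syndrome s8…s1 = 1011 → error at position 11.

1011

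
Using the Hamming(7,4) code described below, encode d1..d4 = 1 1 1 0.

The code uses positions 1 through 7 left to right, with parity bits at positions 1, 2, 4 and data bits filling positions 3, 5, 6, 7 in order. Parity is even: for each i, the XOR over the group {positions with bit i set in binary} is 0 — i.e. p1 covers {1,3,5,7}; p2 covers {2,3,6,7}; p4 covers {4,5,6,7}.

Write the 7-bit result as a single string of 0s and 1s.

Place data at non-parity positions: p1 p2 1 p4 1 1 0
p1 (pos 1,3,5,7): XOR of data positions = 1⊕1⊕0 = 0
p2 (pos 2,3,6,7): XOR of data positions = 1⊕1⊕0 = 0
p4 (pos 4,5,6,7): XOR of data positions = 1⊕1⊕0 = 0
Codeword: 0010110

0010110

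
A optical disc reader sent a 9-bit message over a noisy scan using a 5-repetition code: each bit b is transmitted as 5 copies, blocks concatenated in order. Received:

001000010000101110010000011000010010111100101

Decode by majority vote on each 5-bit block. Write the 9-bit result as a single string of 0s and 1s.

000100010

Block 1 (00100): 1 one → 0
Block 2 (00100): 1 one → 0
Block 3 (00101): 2 ones → 0
Block 4 (11001): 3 ones → 1
Block 5 (00000): 0 ones → 0
Block 6 (11000): 2 ones → 0
Block 7 (01001): 2 ones → 0
Block 8 (01111): 4 ones → 1
Block 9 (00101): 2 ones → 0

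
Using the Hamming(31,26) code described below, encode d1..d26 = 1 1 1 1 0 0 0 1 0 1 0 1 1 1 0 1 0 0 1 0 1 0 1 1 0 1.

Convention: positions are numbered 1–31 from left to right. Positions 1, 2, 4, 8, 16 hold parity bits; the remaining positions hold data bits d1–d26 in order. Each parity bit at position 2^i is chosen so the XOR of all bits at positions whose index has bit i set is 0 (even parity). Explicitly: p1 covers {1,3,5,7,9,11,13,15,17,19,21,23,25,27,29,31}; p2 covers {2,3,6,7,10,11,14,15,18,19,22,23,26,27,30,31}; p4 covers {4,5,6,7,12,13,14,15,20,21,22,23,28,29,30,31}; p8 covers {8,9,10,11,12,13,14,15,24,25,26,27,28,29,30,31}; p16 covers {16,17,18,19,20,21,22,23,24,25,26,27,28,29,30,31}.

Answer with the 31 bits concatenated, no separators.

0011111100010101111010010101101

Place data at non-parity positions: p1 p2 1 p4 1 1 1 p8 0 0 0 1 0 1 0 p16 1 1 1 0 1 0 0 1 0 1 0 1 1 0 1
p1 (pos 1,3,5,7,9,11,13,15,17,19,21,23,25,27,29,31): XOR of data positions = 1⊕1⊕1⊕0⊕0⊕0⊕0⊕1⊕1⊕1⊕0⊕0⊕0⊕1⊕1 = 0
p2 (pos 2,3,6,7,10,11,14,15,18,19,22,23,26,27,30,31): XOR of data positions = 1⊕1⊕1⊕0⊕0⊕1⊕0⊕1⊕1⊕0⊕0⊕1⊕0⊕0⊕1 = 0
p4 (pos 4,5,6,7,12,13,14,15,20,21,22,23,28,29,30,31): XOR of data positions = 1⊕1⊕1⊕1⊕0⊕1⊕0⊕0⊕1⊕0⊕0⊕1⊕1⊕0⊕1 = 1
p8 (pos 8,9,10,11,12,13,14,15,24,25,26,27,28,29,30,31): XOR of data positions = 0⊕0⊕0⊕1⊕0⊕1⊕0⊕1⊕0⊕1⊕0⊕1⊕1⊕0⊕1 = 1
p16 (pos 16,17,18,19,20,21,22,23,24,25,26,27,28,29,30,31): XOR of data positions = 1⊕1⊕1⊕0⊕1⊕0⊕0⊕1⊕0⊕1⊕0⊕1⊕1⊕0⊕1 = 1
Codeword: 0011111100010101111010010101101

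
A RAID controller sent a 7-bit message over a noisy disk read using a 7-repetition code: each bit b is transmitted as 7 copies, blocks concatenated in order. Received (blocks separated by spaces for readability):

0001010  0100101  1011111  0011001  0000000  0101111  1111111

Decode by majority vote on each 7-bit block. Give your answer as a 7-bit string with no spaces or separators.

Block 1 (0001010): 2 ones → 0
Block 2 (0100101): 3 ones → 0
Block 3 (1011111): 6 ones → 1
Block 4 (0011001): 3 ones → 0
Block 5 (0000000): 0 ones → 0
Block 6 (0101111): 5 ones → 1
Block 7 (1111111): 7 ones → 1

0010011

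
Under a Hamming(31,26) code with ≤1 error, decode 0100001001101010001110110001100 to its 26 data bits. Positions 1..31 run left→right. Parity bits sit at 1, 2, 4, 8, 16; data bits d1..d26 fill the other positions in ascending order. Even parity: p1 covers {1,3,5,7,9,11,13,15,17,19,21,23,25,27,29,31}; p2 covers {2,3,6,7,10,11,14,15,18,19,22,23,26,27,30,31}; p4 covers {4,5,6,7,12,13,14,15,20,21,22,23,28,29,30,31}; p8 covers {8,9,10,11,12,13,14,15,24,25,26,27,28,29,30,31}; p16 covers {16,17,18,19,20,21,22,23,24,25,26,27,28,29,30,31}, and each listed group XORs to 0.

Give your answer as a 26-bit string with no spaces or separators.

s1 (pos 1,3,5,7,9,11,13,15,17,19,21,23,25,27,29,31): 0⊕0⊕0⊕1⊕0⊕1⊕1⊕1⊕0⊕1⊕1⊕1⊕0⊕0⊕1⊕0 = 0
s2 (pos 2,3,6,7,10,11,14,15,18,19,22,23,26,27,30,31): 1⊕0⊕0⊕1⊕1⊕1⊕0⊕1⊕0⊕1⊕0⊕1⊕0⊕0⊕0⊕0 = 1
s4 (pos 4,5,6,7,12,13,14,15,20,21,22,23,28,29,30,31): 0⊕0⊕0⊕1⊕0⊕1⊕0⊕1⊕1⊕1⊕0⊕1⊕1⊕1⊕0⊕0 = 0
s8 (pos 8,9,10,11,12,13,14,15,24,25,26,27,28,29,30,31): 0⊕0⊕1⊕1⊕0⊕1⊕0⊕1⊕1⊕0⊕0⊕0⊕1⊕1⊕0⊕0 = 1
s16 (pos 16,17,18,19,20,21,22,23,24,25,26,27,28,29,30,31): 0⊕0⊕0⊕1⊕1⊕1⊕0⊕1⊕1⊕0⊕0⊕0⊕1⊕1⊕0⊕0 = 1
Syndrome s16…s1 = 11010 → error at position 26.
Flip position 26: 0100001001101010001110110001100 → 0100001001101010001110110101100
Read data bits from positions 3,5,6,7,9,10,11,12,13,14,15,17,18,19,20,21,22,23,24,25,26,27,28,29,30,31: 00010110101001110110101100

00010110101001110110101100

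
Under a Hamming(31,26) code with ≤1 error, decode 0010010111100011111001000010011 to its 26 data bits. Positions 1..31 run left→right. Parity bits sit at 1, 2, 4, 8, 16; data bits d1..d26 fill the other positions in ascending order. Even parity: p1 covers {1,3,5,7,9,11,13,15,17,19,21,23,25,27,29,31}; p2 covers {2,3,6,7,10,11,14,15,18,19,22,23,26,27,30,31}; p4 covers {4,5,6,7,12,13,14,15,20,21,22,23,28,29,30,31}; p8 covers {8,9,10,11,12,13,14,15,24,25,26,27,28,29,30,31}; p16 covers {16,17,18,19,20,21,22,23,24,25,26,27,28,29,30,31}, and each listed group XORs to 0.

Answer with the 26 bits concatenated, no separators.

s1 (pos 1,3,5,7,9,11,13,15,17,19,21,23,25,27,29,31): 0⊕1⊕0⊕0⊕1⊕1⊕0⊕1⊕1⊕1⊕0⊕0⊕0⊕1⊕0⊕1 = 0
s2 (pos 2,3,6,7,10,11,14,15,18,19,22,23,26,27,30,31): 0⊕1⊕1⊕0⊕1⊕1⊕0⊕1⊕1⊕1⊕1⊕0⊕0⊕1⊕1⊕1 = 1
s4 (pos 4,5,6,7,12,13,14,15,20,21,22,23,28,29,30,31): 0⊕0⊕1⊕0⊕0⊕0⊕0⊕1⊕0⊕0⊕1⊕0⊕0⊕0⊕1⊕1 = 1
s8 (pos 8,9,10,11,12,13,14,15,24,25,26,27,28,29,30,31): 1⊕1⊕1⊕1⊕0⊕0⊕0⊕1⊕0⊕0⊕0⊕1⊕0⊕0⊕1⊕1 = 0
s16 (pos 16,17,18,19,20,21,22,23,24,25,26,27,28,29,30,31): 1⊕1⊕1⊕1⊕0⊕0⊕1⊕0⊕0⊕0⊕0⊕1⊕0⊕0⊕1⊕1 = 0
Syndrome s16…s1 = 00110 → error at position 6.
Flip position 6: 0010010111100011111001000010011 → 0010000111100011111001000010011
Read data bits from positions 3,5,6,7,9,10,11,12,13,14,15,17,18,19,20,21,22,23,24,25,26,27,28,29,30,31: 10001110001111001000010011

10001110001111001000010011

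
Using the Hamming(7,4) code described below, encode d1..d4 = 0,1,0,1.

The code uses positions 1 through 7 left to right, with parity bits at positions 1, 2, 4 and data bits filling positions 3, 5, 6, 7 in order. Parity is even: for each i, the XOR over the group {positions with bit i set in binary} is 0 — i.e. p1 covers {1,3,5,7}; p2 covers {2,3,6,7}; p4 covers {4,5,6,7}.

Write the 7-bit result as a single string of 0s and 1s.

Place data at non-parity positions: p1 p2 0 p4 1 0 1
p1 (pos 1,3,5,7): XOR of data positions = 0⊕1⊕1 = 0
p2 (pos 2,3,6,7): XOR of data positions = 0⊕0⊕1 = 1
p4 (pos 4,5,6,7): XOR of data positions = 1⊕0⊕1 = 0
Codeword: 0100101

0100101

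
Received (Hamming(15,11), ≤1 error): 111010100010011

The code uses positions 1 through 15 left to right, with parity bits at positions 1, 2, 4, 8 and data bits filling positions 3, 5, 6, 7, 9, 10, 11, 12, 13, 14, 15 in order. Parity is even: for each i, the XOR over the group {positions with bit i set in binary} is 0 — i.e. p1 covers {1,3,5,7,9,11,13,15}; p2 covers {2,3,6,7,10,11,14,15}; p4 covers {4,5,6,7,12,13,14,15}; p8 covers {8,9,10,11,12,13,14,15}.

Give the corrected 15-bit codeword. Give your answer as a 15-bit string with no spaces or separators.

111010110010011

s1 (pos 1,3,5,7,9,11,13,15): 1⊕1⊕1⊕1⊕0⊕1⊕0⊕1 = 0
s2 (pos 2,3,6,7,10,11,14,15): 1⊕1⊕0⊕1⊕0⊕1⊕1⊕1 = 0
s4 (pos 4,5,6,7,12,13,14,15): 0⊕1⊕0⊕1⊕0⊕0⊕1⊕1 = 0
s8 (pos 8,9,10,11,12,13,14,15): 0⊕0⊕0⊕1⊕0⊕0⊕1⊕1 = 1
Syndrome s8…s1 = 1000 → error at position 8.
Flip position 8: 111010100010011 → 111010110010011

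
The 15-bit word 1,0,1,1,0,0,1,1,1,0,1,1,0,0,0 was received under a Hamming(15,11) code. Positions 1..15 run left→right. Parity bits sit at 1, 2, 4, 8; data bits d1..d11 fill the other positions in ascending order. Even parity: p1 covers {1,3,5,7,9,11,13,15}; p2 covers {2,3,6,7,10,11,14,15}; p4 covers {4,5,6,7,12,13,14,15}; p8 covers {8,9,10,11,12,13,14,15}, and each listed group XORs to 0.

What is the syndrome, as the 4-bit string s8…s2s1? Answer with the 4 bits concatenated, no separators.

0111

s1 (pos 1,3,5,7,9,11,13,15): 1⊕1⊕0⊕1⊕1⊕1⊕0⊕0 = 1
s2 (pos 2,3,6,7,10,11,14,15): 0⊕1⊕0⊕1⊕0⊕1⊕0⊕0 = 1
s4 (pos 4,5,6,7,12,13,14,15): 1⊕0⊕0⊕1⊕1⊕0⊕0⊕0 = 1
s8 (pos 8,9,10,11,12,13,14,15): 1⊕1⊕0⊕1⊕1⊕0⊕0⊕0 = 0
Syndrome s8…s1 = 0111 → error at position 7.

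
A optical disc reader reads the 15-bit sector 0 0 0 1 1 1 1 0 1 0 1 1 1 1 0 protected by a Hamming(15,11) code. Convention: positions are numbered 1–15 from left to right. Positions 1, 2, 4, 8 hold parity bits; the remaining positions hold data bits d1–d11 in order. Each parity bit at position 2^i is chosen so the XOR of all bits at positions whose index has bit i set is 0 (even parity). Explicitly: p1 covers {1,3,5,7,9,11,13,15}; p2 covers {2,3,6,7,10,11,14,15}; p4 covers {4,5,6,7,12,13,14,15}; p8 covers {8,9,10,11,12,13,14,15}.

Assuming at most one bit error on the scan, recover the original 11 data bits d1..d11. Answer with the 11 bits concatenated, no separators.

s1 (pos 1,3,5,7,9,11,13,15): 0⊕0⊕1⊕1⊕1⊕1⊕1⊕0 = 1
s2 (pos 2,3,6,7,10,11,14,15): 0⊕0⊕1⊕1⊕0⊕1⊕1⊕0 = 0
s4 (pos 4,5,6,7,12,13,14,15): 1⊕1⊕1⊕1⊕1⊕1⊕1⊕0 = 1
s8 (pos 8,9,10,11,12,13,14,15): 0⊕1⊕0⊕1⊕1⊕1⊕1⊕0 = 1
Syndrome s8…s1 = 1101 → error at position 13.
Flip position 13: 000111101011110 → 000111101011010
Read data bits from positions 3,5,6,7,9,10,11,12,13,14,15: 01111011010

01111011010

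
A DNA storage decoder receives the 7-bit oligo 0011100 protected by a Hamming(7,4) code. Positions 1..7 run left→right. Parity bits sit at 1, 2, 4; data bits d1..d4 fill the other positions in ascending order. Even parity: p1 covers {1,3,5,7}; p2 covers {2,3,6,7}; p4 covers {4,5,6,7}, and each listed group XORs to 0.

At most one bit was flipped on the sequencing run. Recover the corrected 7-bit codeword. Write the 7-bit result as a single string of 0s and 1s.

s1 (pos 1,3,5,7): 0⊕1⊕1⊕0 = 0
s2 (pos 2,3,6,7): 0⊕1⊕0⊕0 = 1
s4 (pos 4,5,6,7): 1⊕1⊕0⊕0 = 0
Syndrome s4…s1 = 010 → error at position 2.
Flip position 2: 0011100 → 0111100

0111100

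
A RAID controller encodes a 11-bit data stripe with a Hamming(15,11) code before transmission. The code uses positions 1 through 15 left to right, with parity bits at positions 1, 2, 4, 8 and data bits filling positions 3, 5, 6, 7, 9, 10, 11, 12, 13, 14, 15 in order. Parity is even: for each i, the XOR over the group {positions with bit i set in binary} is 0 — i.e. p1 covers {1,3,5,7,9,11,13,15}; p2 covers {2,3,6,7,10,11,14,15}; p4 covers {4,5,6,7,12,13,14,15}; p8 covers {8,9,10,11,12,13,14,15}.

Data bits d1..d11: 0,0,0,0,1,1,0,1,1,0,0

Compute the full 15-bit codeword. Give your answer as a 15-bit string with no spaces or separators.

010000001101100

Place data at non-parity positions: p1 p2 0 p4 0 0 0 p8 1 1 0 1 1 0 0
p1 (pos 1,3,5,7,9,11,13,15): XOR of data positions = 0⊕0⊕0⊕1⊕0⊕1⊕0 = 0
p2 (pos 2,3,6,7,10,11,14,15): XOR of data positions = 0⊕0⊕0⊕1⊕0⊕0⊕0 = 1
p4 (pos 4,5,6,7,12,13,14,15): XOR of data positions = 0⊕0⊕0⊕1⊕1⊕0⊕0 = 0
p8 (pos 8,9,10,11,12,13,14,15): XOR of data positions = 1⊕1⊕0⊕1⊕1⊕0⊕0 = 0
Codeword: 010000001101100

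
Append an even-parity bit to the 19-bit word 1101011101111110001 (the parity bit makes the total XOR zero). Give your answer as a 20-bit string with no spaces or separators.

11010111011111100011

XOR of the 19 data bits: 1⊕1⊕0⊕1⊕0⊕1⊕1⊕1⊕0⊕1⊕1⊕1⊕1⊕1⊕1⊕0⊕0⊕0⊕1 = 1
Parity bit = 1 (so all 20 bits XOR to 0).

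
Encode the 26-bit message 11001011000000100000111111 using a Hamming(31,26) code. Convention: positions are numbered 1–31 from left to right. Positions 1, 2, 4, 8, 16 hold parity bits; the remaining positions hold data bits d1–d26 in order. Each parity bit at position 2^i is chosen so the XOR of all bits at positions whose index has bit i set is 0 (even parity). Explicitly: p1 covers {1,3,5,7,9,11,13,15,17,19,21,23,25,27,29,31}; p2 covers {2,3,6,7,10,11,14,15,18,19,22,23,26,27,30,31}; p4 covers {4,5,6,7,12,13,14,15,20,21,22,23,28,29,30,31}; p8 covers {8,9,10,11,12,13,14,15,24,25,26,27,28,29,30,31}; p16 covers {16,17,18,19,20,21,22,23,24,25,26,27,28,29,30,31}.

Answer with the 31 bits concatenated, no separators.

Place data at non-parity positions: p1 p2 1 p4 1 0 0 p8 1 0 1 1 0 0 0 p16 0 0 0 1 0 0 0 0 0 1 1 1 1 1 1
p1 (pos 1,3,5,7,9,11,13,15,17,19,21,23,25,27,29,31): XOR of data positions = 1⊕1⊕0⊕1⊕1⊕0⊕0⊕0⊕0⊕0⊕0⊕0⊕1⊕1⊕1 = 1
p2 (pos 2,3,6,7,10,11,14,15,18,19,22,23,26,27,30,31): XOR of data positions = 1⊕0⊕0⊕0⊕1⊕0⊕0⊕0⊕0⊕0⊕0⊕1⊕1⊕1⊕1 = 0
p4 (pos 4,5,6,7,12,13,14,15,20,21,22,23,28,29,30,31): XOR of data positions = 1⊕0⊕0⊕1⊕0⊕0⊕0⊕1⊕0⊕0⊕0⊕1⊕1⊕1⊕1 = 1
p8 (pos 8,9,10,11,12,13,14,15,24,25,26,27,28,29,30,31): XOR of data positions = 1⊕0⊕1⊕1⊕0⊕0⊕0⊕0⊕0⊕1⊕1⊕1⊕1⊕1⊕1 = 1
p16 (pos 16,17,18,19,20,21,22,23,24,25,26,27,28,29,30,31): XOR of data positions = 0⊕0⊕0⊕1⊕0⊕0⊕0⊕0⊕0⊕1⊕1⊕1⊕1⊕1⊕1 = 1
Codeword: 1011100110110001000100000111111

1011100110110001000100000111111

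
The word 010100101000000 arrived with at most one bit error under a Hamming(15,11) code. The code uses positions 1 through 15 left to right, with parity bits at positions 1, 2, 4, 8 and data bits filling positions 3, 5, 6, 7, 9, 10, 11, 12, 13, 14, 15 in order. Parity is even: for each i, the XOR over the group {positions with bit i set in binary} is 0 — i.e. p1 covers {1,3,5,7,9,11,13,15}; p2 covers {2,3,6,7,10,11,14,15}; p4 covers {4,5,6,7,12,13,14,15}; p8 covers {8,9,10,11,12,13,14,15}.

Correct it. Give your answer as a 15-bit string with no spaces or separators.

010100111000000

s1 (pos 1,3,5,7,9,11,13,15): 0⊕0⊕0⊕1⊕1⊕0⊕0⊕0 = 0
s2 (pos 2,3,6,7,10,11,14,15): 1⊕0⊕0⊕1⊕0⊕0⊕0⊕0 = 0
s4 (pos 4,5,6,7,12,13,14,15): 1⊕0⊕0⊕1⊕0⊕0⊕0⊕0 = 0
s8 (pos 8,9,10,11,12,13,14,15): 0⊕1⊕0⊕0⊕0⊕0⊕0⊕0 = 1
Syndrome s8…s1 = 1000 → error at position 8.
Flip position 8: 010100101000000 → 010100111000000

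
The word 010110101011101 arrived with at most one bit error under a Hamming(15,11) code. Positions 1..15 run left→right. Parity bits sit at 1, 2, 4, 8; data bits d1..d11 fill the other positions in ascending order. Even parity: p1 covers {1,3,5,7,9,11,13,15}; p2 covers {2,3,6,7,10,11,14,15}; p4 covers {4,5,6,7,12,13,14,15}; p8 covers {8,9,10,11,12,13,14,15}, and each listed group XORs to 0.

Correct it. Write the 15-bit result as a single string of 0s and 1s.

010110111011101

s1 (pos 1,3,5,7,9,11,13,15): 0⊕0⊕1⊕1⊕1⊕1⊕1⊕1 = 0
s2 (pos 2,3,6,7,10,11,14,15): 1⊕0⊕0⊕1⊕0⊕1⊕0⊕1 = 0
s4 (pos 4,5,6,7,12,13,14,15): 1⊕1⊕0⊕1⊕1⊕1⊕0⊕1 = 0
s8 (pos 8,9,10,11,12,13,14,15): 0⊕1⊕0⊕1⊕1⊕1⊕0⊕1 = 1
Syndrome s8…s1 = 1000 → error at position 8.
Flip position 8: 010110101011101 → 010110111011101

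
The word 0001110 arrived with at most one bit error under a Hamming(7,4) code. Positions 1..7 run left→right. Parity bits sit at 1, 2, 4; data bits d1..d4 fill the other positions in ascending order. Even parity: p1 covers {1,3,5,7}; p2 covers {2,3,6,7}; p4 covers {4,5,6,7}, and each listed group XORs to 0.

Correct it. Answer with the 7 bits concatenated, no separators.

0001111

s1 (pos 1,3,5,7): 0⊕0⊕1⊕0 = 1
s2 (pos 2,3,6,7): 0⊕0⊕1⊕0 = 1
s4 (pos 4,5,6,7): 1⊕1⊕1⊕0 = 1
Syndrome s4…s1 = 111 → error at position 7.
Flip position 7: 0001110 → 0001111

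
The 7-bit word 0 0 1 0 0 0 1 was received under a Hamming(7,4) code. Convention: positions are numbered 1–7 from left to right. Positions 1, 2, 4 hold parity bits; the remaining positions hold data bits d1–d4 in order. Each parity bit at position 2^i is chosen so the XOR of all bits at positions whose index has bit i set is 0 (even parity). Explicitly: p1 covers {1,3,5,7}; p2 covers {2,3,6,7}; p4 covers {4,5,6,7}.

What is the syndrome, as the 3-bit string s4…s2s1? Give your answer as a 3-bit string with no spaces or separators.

100

s1 (pos 1,3,5,7): 0⊕1⊕0⊕1 = 0
s2 (pos 2,3,6,7): 0⊕1⊕0⊕1 = 0
s4 (pos 4,5,6,7): 0⊕0⊕0⊕1 = 1
Syndrome s4…s1 = 100 → error at position 4.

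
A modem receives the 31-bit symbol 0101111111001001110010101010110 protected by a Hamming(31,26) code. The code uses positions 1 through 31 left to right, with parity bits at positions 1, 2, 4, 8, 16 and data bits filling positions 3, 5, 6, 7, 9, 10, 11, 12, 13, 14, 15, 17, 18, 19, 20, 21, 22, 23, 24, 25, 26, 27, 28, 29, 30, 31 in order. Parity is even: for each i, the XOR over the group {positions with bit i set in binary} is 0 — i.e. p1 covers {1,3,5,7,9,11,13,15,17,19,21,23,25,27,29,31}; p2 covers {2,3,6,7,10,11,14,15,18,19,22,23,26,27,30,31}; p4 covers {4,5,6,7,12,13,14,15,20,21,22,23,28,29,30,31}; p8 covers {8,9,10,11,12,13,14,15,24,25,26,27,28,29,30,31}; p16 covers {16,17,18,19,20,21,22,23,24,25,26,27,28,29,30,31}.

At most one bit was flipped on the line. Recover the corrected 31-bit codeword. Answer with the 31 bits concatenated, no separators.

s1 (pos 1,3,5,7,9,11,13,15,17,19,21,23,25,27,29,31): 0⊕0⊕1⊕1⊕1⊕0⊕1⊕0⊕1⊕0⊕1⊕1⊕1⊕1⊕1⊕0 = 0
s2 (pos 2,3,6,7,10,11,14,15,18,19,22,23,26,27,30,31): 1⊕0⊕1⊕1⊕1⊕0⊕0⊕0⊕1⊕0⊕0⊕1⊕0⊕1⊕1⊕0 = 0
s4 (pos 4,5,6,7,12,13,14,15,20,21,22,23,28,29,30,31): 1⊕1⊕1⊕1⊕0⊕1⊕0⊕0⊕0⊕1⊕0⊕1⊕0⊕1⊕1⊕0 = 1
s8 (pos 8,9,10,11,12,13,14,15,24,25,26,27,28,29,30,31): 1⊕1⊕1⊕0⊕0⊕1⊕0⊕0⊕0⊕1⊕0⊕1⊕0⊕1⊕1⊕0 = 0
s16 (pos 16,17,18,19,20,21,22,23,24,25,26,27,28,29,30,31): 1⊕1⊕1⊕0⊕0⊕1⊕0⊕1⊕0⊕1⊕0⊕1⊕0⊕1⊕1⊕0 = 1
Syndrome s16…s1 = 10100 → error at position 20.
Flip position 20: 0101111111001001110010101010110 → 0101111111001001110110101010110

0101111111001001110110101010110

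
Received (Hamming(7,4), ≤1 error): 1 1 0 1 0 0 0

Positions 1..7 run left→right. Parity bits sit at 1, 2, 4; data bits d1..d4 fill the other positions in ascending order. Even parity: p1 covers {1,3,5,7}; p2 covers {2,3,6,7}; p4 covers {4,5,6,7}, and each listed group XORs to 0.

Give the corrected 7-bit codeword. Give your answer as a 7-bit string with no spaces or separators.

1101001

s1 (pos 1,3,5,7): 1⊕0⊕0⊕0 = 1
s2 (pos 2,3,6,7): 1⊕0⊕0⊕0 = 1
s4 (pos 4,5,6,7): 1⊕0⊕0⊕0 = 1
Syndrome s4…s1 = 111 → error at position 7.
Flip position 7: 1101000 → 1101001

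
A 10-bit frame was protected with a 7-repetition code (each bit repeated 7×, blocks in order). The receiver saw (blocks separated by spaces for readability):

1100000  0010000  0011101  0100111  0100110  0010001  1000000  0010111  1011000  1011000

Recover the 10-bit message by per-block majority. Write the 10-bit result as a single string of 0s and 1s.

0011000100

Block 1 (1100000): 2 ones → 0
Block 2 (0010000): 1 one → 0
Block 3 (0011101): 4 ones → 1
Block 4 (0100111): 4 ones → 1
Block 5 (0100110): 3 ones → 0
Block 6 (0010001): 2 ones → 0
Block 7 (1000000): 1 one → 0
Block 8 (0010111): 4 ones → 1
Block 9 (1011000): 3 ones → 0
Block 10 (1011000): 3 ones → 0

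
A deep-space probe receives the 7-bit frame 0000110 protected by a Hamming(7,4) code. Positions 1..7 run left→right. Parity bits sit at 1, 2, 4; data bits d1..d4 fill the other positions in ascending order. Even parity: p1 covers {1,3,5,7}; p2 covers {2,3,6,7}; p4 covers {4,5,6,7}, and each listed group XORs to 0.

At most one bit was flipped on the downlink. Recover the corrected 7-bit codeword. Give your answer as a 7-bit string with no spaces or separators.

s1 (pos 1,3,5,7): 0⊕0⊕1⊕0 = 1
s2 (pos 2,3,6,7): 0⊕0⊕1⊕0 = 1
s4 (pos 4,5,6,7): 0⊕1⊕1⊕0 = 0
Syndrome s4…s1 = 011 → error at position 3.
Flip position 3: 0000110 → 0010110

0010110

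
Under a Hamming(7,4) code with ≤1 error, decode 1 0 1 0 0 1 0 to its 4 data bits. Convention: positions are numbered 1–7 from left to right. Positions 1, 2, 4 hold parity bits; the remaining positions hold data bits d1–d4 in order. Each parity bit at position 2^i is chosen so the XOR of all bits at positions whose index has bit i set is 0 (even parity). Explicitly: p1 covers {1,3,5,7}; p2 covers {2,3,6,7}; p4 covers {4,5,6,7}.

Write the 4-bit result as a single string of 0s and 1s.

1010

s1 (pos 1,3,5,7): 1⊕1⊕0⊕0 = 0
s2 (pos 2,3,6,7): 0⊕1⊕1⊕0 = 0
s4 (pos 4,5,6,7): 0⊕0⊕1⊕0 = 1
Syndrome s4…s1 = 100 → error at position 4.
Flip position 4: 1010010 → 1011010
Read data bits from positions 3,5,6,7: 1010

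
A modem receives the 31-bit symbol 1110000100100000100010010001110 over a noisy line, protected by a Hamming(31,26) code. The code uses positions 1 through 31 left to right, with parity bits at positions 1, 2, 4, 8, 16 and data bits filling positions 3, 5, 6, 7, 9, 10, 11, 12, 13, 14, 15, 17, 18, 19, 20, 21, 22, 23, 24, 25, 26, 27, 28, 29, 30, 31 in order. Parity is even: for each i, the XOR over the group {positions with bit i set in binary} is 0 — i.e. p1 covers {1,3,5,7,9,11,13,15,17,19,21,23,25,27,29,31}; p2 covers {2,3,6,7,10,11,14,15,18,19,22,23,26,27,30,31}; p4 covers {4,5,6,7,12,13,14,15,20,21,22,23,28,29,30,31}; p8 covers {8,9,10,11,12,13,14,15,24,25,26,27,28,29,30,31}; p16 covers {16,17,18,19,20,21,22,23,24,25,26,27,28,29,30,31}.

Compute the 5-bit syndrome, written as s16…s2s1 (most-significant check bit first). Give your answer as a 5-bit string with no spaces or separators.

s1 (pos 1,3,5,7,9,11,13,15,17,19,21,23,25,27,29,31): 1⊕1⊕0⊕0⊕0⊕1⊕0⊕0⊕1⊕0⊕1⊕0⊕0⊕0⊕1⊕0 = 0
s2 (pos 2,3,6,7,10,11,14,15,18,19,22,23,26,27,30,31): 1⊕1⊕0⊕0⊕0⊕1⊕0⊕0⊕0⊕0⊕0⊕0⊕0⊕0⊕1⊕0 = 0
s4 (pos 4,5,6,7,12,13,14,15,20,21,22,23,28,29,30,31): 0⊕0⊕0⊕0⊕0⊕0⊕0⊕0⊕0⊕1⊕0⊕0⊕1⊕1⊕1⊕0 = 0
s8 (pos 8,9,10,11,12,13,14,15,24,25,26,27,28,29,30,31): 1⊕0⊕0⊕1⊕0⊕0⊕0⊕0⊕1⊕0⊕0⊕0⊕1⊕1⊕1⊕0 = 0
s16 (pos 16,17,18,19,20,21,22,23,24,25,26,27,28,29,30,31): 0⊕1⊕0⊕0⊕0⊕1⊕0⊕0⊕1⊕0⊕0⊕0⊕1⊕1⊕1⊕0 = 0
Syndrome s16…s1 = 00000 → no error.

00000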